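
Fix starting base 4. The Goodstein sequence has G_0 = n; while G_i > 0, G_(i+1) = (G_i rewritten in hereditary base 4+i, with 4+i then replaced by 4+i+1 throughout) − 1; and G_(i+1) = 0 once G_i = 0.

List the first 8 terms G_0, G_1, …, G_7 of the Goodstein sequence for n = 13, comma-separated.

13 —HB4→ 3·4 + 1 —bump→ 3·5 + 1 = 16 —(−1)→ 15
15 —HB5→ 3·5 —bump→ 3·6 = 18 —(−1)→ 17
17 —HB6→ 2·6 + 5 —bump→ 2·7 + 5 = 19 —(−1)→ 18
18 —HB7→ 2·7 + 4 —bump→ 2·8 + 4 = 20 —(−1)→ 19
19 —HB8→ 2·8 + 3 —bump→ 2·9 + 3 = 21 —(−1)→ 20
20 —HB9→ 2·9 + 2 —bump→ 2·10 + 2 = 22 —(−1)→ 21
21 —HB10→ 2·10 + 1 —bump→ 2·11 + 1 = 23 —(−1)→ 22

13, 15, 17, 18, 19, 20, 21, 22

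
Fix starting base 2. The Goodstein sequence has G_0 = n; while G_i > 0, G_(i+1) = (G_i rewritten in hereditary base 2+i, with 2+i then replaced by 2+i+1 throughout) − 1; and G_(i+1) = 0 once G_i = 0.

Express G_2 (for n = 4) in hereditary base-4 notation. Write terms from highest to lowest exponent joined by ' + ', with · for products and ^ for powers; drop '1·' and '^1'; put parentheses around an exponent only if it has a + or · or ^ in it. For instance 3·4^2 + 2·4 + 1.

2·4^2 + 2·4 + 1

step 0: 4 = 2^2; sub 3 for 2: 3^3; = 27; G_1 = 27−1 = 26
step 1: 26 = 2·3^2 + 2·3 + 2; sub 4 for 3: 2·4^2 + 2·4 + 2; = 42; G_2 = 42−1 = 41
step 2: 41 = 2·4^2 + 2·4 + 1; sub 5 for 4: 2·5^2 + 2·5 + 1; = 61; G_3 = 61−1 = 60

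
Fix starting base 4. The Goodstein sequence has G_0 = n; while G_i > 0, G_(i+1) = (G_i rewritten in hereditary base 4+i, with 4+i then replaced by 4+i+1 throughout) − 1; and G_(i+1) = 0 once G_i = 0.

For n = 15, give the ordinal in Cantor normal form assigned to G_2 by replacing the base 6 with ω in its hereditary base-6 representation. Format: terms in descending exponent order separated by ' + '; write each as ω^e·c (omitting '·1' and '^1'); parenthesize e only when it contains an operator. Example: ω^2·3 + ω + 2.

ω·3 + 1

15 —HB4→ 3·4 + 3 —bump→ 3·5 + 3 = 18 —(−1)→ 17
17 —HB5→ 3·5 + 2 —bump→ 3·6 + 2 = 20 —(−1)→ 19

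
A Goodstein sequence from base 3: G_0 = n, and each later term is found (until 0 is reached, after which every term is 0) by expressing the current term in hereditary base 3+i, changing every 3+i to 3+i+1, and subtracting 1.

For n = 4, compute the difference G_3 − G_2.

G_0 = 4. HB_3(4) = 3 + 1. Bump = 5. G_1 = 4.
G_1 = 4. HB_4(4) = 4. Bump = 5. G_2 = 4.
G_2 = 4. HB_5(4) = 4. Bump = 4. G_3 = 3.

-1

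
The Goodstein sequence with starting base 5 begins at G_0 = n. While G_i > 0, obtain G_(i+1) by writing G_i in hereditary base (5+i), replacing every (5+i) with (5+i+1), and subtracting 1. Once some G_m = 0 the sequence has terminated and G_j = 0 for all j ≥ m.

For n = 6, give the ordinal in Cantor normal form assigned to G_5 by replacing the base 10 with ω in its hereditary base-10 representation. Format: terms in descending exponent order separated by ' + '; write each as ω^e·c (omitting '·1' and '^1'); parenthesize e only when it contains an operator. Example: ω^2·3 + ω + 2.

i=0: 6 = 5 + 1 (b=5); 5→6: 6 + 1 = 7; 7−1 = 6
i=1: 6 = 6 (b=6); 6→7: 7 = 7; 7−1 = 6
i=2: 6 = 6 (b=7); 7→8: 6 = 6; 6−1 = 5
i=3: 5 = 5 (b=8); 8→9: 5 = 5; 5−1 = 4
i=4: 4 = 4 (b=9); 9→10: 4 = 4; 4−1 = 3
i=5: 3 = 3 (b=10); 10→11: 3 = 3; 3−1 = 2

3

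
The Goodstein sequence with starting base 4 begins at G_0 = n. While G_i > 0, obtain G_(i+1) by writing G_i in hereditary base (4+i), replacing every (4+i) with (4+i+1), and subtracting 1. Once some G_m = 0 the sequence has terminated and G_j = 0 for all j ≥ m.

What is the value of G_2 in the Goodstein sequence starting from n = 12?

15

base 4: 12 = 3·4; at 5: 3·5 = 15; next = 14
base 5: 14 = 2·5 + 4; at 6: 2·6 + 4 = 16; next = 15
base 6: 15 = 2·6 + 3; at 7: 2·7 + 3 = 17; next = 16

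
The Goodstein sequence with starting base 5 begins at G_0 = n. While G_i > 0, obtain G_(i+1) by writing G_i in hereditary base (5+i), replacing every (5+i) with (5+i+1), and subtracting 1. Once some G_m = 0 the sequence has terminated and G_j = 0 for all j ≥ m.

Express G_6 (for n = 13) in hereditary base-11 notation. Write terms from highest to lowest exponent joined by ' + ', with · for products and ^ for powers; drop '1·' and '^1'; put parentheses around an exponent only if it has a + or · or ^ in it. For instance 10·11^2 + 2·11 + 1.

11 + 6

step 0: 13 = 2·5 + 3; sub 6 for 5: 2·6 + 3; = 15; G_1 = 15−1 = 14
step 1: 14 = 2·6 + 2; sub 7 for 6: 2·7 + 2; = 16; G_2 = 16−1 = 15
step 2: 15 = 2·7 + 1; sub 8 for 7: 2·8 + 1; = 17; G_3 = 17−1 = 16
step 3: 16 = 2·8; sub 9 for 8: 2·9; = 18; G_4 = 18−1 = 17
step 4: 17 = 9 + 8; sub 10 for 9: 10 + 8; = 18; G_5 = 18−1 = 17
step 5: 17 = 10 + 7; sub 11 for 10: 11 + 7; = 18; G_6 = 18−1 = 17
step 6: 17 = 11 + 6; sub 12 for 11: 12 + 6; = 18; G_7 = 18−1 = 17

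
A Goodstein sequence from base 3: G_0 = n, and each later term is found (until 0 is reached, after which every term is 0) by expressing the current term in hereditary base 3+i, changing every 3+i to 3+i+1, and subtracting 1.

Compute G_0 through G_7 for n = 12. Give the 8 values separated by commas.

step 0: 12 = 3^2 + 3; sub 4 for 3: 4^2 + 4; = 20; G_1 = 20−1 = 19
step 1: 19 = 4^2 + 3; sub 5 for 4: 5^2 + 3; = 28; G_2 = 28−1 = 27
step 2: 27 = 5^2 + 2; sub 6 for 5: 6^2 + 2; = 38; G_3 = 38−1 = 37
step 3: 37 = 6^2 + 1; sub 7 for 6: 7^2 + 1; = 50; G_4 = 50−1 = 49
step 4: 49 = 7^2; sub 8 for 7: 8^2; = 64; G_5 = 64−1 = 63
step 5: 63 = 7·8 + 7; sub 9 for 8: 7·9 + 7; = 70; G_6 = 70−1 = 69
step 6: 69 = 7·9 + 6; sub 10 for 9: 7·10 + 6; = 76; G_7 = 76−1 = 75

12, 19, 27, 37, 49, 63, 69, 75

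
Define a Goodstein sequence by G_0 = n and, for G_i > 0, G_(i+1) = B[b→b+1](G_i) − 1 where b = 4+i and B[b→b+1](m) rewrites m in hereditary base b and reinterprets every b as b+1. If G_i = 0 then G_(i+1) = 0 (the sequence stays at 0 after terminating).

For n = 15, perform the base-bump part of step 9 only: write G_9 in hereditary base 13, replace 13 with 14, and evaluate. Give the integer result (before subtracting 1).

i=0: 15 = 3·4 + 3 (b=4); 4→5: 3·5 + 3 = 18; 18−1 = 17
i=1: 17 = 3·5 + 2 (b=5); 5→6: 3·6 + 2 = 20; 20−1 = 19
i=2: 19 = 3·6 + 1 (b=6); 6→7: 3·7 + 1 = 22; 22−1 = 21
i=3: 21 = 3·7 (b=7); 7→8: 3·8 = 24; 24−1 = 23
i=4: 23 = 2·8 + 7 (b=8); 8→9: 2·9 + 7 = 25; 25−1 = 24
i=5: 24 = 2·9 + 6 (b=9); 9→10: 2·10 + 6 = 26; 26−1 = 25
i=6: 25 = 2·10 + 5 (b=10); 10→11: 2·11 + 5 = 27; 27−1 = 26
i=7: 26 = 2·11 + 4 (b=11); 11→12: 2·12 + 4 = 28; 28−1 = 27
i=8: 27 = 2·12 + 3 (b=12); 12→13: 2·13 + 3 = 29; 29−1 = 28

30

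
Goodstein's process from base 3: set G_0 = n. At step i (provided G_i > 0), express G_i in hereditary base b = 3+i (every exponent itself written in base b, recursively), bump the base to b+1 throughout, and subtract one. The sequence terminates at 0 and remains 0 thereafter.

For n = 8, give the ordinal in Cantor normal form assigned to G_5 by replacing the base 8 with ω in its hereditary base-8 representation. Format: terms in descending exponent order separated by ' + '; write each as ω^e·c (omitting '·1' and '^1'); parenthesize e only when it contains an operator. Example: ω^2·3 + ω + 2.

ω + 3

step 0: 8 = 2·3 + 2; sub 4 for 3: 2·4 + 2; = 10; G_1 = 10−1 = 9
step 1: 9 = 2·4 + 1; sub 5 for 4: 2·5 + 1; = 11; G_2 = 11−1 = 10
step 2: 10 = 2·5; sub 6 for 5: 2·6; = 12; G_3 = 12−1 = 11
step 3: 11 = 6 + 5; sub 7 for 6: 7 + 5; = 12; G_4 = 12−1 = 11
step 4: 11 = 7 + 4; sub 8 for 7: 8 + 4; = 12; G_5 = 12−1 = 11
step 5: 11 = 8 + 3; sub 9 for 8: 9 + 3; = 12; G_6 = 12−1 = 11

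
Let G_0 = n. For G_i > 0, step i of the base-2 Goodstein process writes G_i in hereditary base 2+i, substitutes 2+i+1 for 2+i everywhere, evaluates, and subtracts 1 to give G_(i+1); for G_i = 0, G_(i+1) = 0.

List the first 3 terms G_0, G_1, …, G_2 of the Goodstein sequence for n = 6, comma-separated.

G_0=6  [base 2] 2^2 + 2  →[2↦3]→  3^3 + 3 = 30  −1 ⇒ G_1=29
G_1=29  [base 3] 3^3 + 2  →[3↦4]→  4^4 + 2 = 258  −1 ⇒ G_2=257

6, 29, 257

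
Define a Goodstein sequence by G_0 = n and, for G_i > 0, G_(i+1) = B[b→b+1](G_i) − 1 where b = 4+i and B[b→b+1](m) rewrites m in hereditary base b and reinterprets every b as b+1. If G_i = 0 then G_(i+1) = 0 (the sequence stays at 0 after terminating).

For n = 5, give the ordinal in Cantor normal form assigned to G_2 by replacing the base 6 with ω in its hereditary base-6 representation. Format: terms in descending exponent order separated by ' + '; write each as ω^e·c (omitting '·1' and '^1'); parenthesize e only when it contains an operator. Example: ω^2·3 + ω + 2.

5

(0) 5|_4 = 4 + 1 ↦ 5 + 1|_5 = 6 ⇒ 5
(1) 5|_5 = 5 ↦ 6|_6 = 6 ⇒ 5
(2) 5|_6 = 5 ↦ 5|_7 = 5 ⇒ 4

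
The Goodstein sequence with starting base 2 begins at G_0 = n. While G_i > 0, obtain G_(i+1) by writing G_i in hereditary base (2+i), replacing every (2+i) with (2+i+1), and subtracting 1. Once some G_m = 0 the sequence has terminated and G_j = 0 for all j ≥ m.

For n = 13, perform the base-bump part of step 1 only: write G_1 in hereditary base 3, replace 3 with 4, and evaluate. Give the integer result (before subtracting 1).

1280

13 —HB2→ 2^(2 + 1) + 2^2 + 1 —bump→ 3^(3 + 1) + 3^3 + 1 = 109 —(−1)→ 108
108 —HB3→ 3^(3 + 1) + 3^3 —bump→ 4^(4 + 1) + 4^4 = 1280 —(−1)→ 1279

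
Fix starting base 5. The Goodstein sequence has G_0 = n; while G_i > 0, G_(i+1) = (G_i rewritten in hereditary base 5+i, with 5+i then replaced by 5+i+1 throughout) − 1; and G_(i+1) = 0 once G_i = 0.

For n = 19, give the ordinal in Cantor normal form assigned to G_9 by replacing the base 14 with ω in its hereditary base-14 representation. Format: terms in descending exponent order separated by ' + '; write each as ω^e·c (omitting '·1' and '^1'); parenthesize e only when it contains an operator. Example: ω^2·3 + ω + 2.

i=0: 19 = 3·5 + 4 (b=5); 5→6: 3·6 + 4 = 22; 22−1 = 21
i=1: 21 = 3·6 + 3 (b=6); 6→7: 3·7 + 3 = 24; 24−1 = 23
i=2: 23 = 3·7 + 2 (b=7); 7→8: 3·8 + 2 = 26; 26−1 = 25
i=3: 25 = 3·8 + 1 (b=8); 8→9: 3·9 + 1 = 28; 28−1 = 27
i=4: 27 = 3·9 (b=9); 9→10: 3·10 = 30; 30−1 = 29
i=5: 29 = 2·10 + 9 (b=10); 10→11: 2·11 + 9 = 31; 31−1 = 30
i=6: 30 = 2·11 + 8 (b=11); 11→12: 2·12 + 8 = 32; 32−1 = 31
i=7: 31 = 2·12 + 7 (b=12); 12→13: 2·13 + 7 = 33; 33−1 = 32
i=8: 32 = 2·13 + 6 (b=13); 13→14: 2·14 + 6 = 34; 34−1 = 33

ω·2 + 5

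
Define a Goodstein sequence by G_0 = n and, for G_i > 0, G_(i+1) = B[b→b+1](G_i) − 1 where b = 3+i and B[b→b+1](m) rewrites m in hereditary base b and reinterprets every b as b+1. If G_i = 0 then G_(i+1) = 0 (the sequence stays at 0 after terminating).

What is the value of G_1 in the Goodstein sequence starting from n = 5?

5

i=0: 5 = 3 + 2 (b=3); 3→4: 4 + 2 = 6; 6−1 = 5
i=1: 5 = 4 + 1 (b=4); 4→5: 5 + 1 = 6; 6−1 = 5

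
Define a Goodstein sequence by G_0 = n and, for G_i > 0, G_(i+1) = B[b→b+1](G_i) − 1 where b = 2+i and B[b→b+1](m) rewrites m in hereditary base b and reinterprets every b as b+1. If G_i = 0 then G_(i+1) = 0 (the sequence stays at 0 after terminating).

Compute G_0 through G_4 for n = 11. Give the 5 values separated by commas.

11, 84, 1027, 15627, 279937

i=0: 11 = 2^(2 + 1) + 2 + 1 (b=2); 2→3: 3^(3 + 1) + 3 + 1 = 85; 85−1 = 84
i=1: 84 = 3^(3 + 1) + 3 (b=3); 3→4: 4^(4 + 1) + 4 = 1028; 1028−1 = 1027
i=2: 1027 = 4^(4 + 1) + 3 (b=4); 4→5: 5^(5 + 1) + 3 = 15628; 15628−1 = 15627
i=3: 15627 = 5^(5 + 1) + 2 (b=5); 5→6: 6^(6 + 1) + 2 = 279938; 279938−1 = 279937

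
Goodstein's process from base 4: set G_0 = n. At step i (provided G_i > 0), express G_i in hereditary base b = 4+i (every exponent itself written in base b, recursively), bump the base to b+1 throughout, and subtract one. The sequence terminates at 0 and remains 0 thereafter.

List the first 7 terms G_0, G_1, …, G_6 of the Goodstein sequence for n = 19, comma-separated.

base 4: 19 = 4^2 + 3; at 5: 5^2 + 3 = 28; next = 27
base 5: 27 = 5^2 + 2; at 6: 6^2 + 2 = 38; next = 37
base 6: 37 = 6^2 + 1; at 7: 7^2 + 1 = 50; next = 49
base 7: 49 = 7^2; at 8: 8^2 = 64; next = 63
base 8: 63 = 7·8 + 7; at 9: 7·9 + 7 = 70; next = 69
base 9: 69 = 7·9 + 6; at 10: 7·10 + 6 = 76; next = 75

19, 27, 37, 49, 63, 69, 75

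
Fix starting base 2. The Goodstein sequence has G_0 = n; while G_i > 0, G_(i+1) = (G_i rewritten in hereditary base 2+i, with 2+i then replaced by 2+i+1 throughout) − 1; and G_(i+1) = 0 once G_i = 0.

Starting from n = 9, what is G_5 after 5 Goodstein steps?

2471826

G_0 = 9. HB_2(9) = 2^(2 + 1) + 1. Bump = 82. G_1 = 81.
G_1 = 81. HB_3(81) = 3^(3 + 1). Bump = 1024. G_2 = 1023.
G_2 = 1023. HB_4(1023) = 3·4^4 + 3·4^3 + 3·4^2 + 3·4 + 3. Bump = 9843. G_3 = 9842.
G_3 = 9842. HB_5(9842) = 3·5^5 + 3·5^3 + 3·5^2 + 3·5 + 2. Bump = 140744. G_4 = 140743.
G_4 = 140743. HB_6(140743) = 3·6^6 + 3·6^3 + 3·6^2 + 3·6 + 1. Bump = 2471827. G_5 = 2471826.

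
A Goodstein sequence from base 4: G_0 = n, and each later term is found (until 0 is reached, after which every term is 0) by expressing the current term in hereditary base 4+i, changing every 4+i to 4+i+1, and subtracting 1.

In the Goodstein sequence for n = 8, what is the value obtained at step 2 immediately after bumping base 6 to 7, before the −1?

10

step 0: 8 = 2·4; sub 5 for 4: 2·5; = 10; G_1 = 10−1 = 9
step 1: 9 = 5 + 4; sub 6 for 5: 6 + 4; = 10; G_2 = 10−1 = 9
step 2: 9 = 6 + 3; sub 7 for 6: 7 + 3; = 10; G_3 = 10−1 = 9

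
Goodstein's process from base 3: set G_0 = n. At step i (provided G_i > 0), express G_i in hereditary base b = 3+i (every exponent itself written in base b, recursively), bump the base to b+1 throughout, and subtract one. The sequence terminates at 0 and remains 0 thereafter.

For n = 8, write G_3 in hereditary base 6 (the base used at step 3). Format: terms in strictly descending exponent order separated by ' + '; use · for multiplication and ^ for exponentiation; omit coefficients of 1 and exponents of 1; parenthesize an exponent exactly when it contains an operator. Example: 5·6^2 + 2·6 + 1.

(0) 8|_3 = 2·3 + 2 ↦ 2·4 + 2|_4 = 10 ⇒ 9
(1) 9|_4 = 2·4 + 1 ↦ 2·5 + 1|_5 = 11 ⇒ 10
(2) 10|_5 = 2·5 ↦ 2·6|_6 = 12 ⇒ 11
(3) 11|_6 = 6 + 5 ↦ 7 + 5|_7 = 12 ⇒ 11

6 + 5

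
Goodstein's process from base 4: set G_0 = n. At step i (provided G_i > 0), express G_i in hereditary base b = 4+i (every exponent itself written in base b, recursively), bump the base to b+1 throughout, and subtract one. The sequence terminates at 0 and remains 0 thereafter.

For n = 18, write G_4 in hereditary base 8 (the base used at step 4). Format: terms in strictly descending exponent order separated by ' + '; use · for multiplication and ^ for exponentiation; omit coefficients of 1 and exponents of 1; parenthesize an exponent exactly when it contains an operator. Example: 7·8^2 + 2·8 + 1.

6·8 + 5

i=0: 18 = 4^2 + 2 (b=4); 4→5: 5^2 + 2 = 27; 27−1 = 26
i=1: 26 = 5^2 + 1 (b=5); 5→6: 6^2 + 1 = 37; 37−1 = 36
i=2: 36 = 6^2 (b=6); 6→7: 7^2 = 49; 49−1 = 48
i=3: 48 = 6·7 + 6 (b=7); 7→8: 6·8 + 6 = 54; 54−1 = 53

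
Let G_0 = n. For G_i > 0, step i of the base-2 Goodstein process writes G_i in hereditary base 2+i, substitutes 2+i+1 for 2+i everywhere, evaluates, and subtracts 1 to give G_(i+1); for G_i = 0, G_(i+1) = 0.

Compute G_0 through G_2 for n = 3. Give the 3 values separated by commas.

3, 3, 3

base 2: 3 = 2 + 1; at 3: 3 + 1 = 4; next = 3
base 3: 3 = 3; at 4: 4 = 4; next = 3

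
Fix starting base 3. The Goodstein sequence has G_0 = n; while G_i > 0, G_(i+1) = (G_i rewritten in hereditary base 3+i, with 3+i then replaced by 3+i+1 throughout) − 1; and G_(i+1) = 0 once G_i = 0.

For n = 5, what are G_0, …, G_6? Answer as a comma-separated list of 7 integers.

G_0=5  [base 3] 3 + 2  →[3↦4]→  4 + 2 = 6  −1 ⇒ G_1=5
G_1=5  [base 4] 4 + 1  →[4↦5]→  5 + 1 = 6  −1 ⇒ G_2=5
G_2=5  [base 5] 5  →[5↦6]→  6 = 6  −1 ⇒ G_3=5
G_3=5  [base 6] 5  →[6↦7]→  5 = 5  −1 ⇒ G_4=4
G_4=4  [base 7] 4  →[7↦8]→  4 = 4  −1 ⇒ G_5=3
G_5=3  [base 8] 3  →[8↦9]→  3 = 3  −1 ⇒ G_6=2

5, 5, 5, 5, 4, 3, 2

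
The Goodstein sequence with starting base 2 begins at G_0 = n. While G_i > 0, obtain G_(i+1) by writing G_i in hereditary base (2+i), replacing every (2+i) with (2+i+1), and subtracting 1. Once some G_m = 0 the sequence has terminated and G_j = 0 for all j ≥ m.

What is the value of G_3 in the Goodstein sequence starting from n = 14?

(0) 14|_2 = 2^(2 + 1) + 2^2 + 2 ↦ 3^(3 + 1) + 3^3 + 3|_3 = 111 ⇒ 110
(1) 110|_3 = 3^(3 + 1) + 3^3 + 2 ↦ 4^(4 + 1) + 4^4 + 2|_4 = 1282 ⇒ 1281
(2) 1281|_4 = 4^(4 + 1) + 4^4 + 1 ↦ 5^(5 + 1) + 5^5 + 1|_5 = 18751 ⇒ 18750

18750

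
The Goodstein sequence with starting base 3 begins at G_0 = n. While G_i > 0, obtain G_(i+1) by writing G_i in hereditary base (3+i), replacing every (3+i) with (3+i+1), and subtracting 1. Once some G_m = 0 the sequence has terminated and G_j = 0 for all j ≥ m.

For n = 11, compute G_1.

17

(0) 11|_3 = 3^2 + 2 ↦ 4^2 + 2|_4 = 18 ⇒ 17
(1) 17|_4 = 4^2 + 1 ↦ 5^2 + 1|_5 = 26 ⇒ 25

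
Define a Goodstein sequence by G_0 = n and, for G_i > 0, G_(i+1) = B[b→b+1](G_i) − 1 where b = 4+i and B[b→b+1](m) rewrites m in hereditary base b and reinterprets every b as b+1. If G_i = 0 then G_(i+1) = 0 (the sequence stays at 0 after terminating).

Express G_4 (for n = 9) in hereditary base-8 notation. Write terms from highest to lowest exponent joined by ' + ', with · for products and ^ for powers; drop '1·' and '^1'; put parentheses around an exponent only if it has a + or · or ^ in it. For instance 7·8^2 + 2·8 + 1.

8 + 3

i=0: 9 = 2·4 + 1 (b=4); 4→5: 2·5 + 1 = 11; 11−1 = 10
i=1: 10 = 2·5 (b=5); 5→6: 2·6 = 12; 12−1 = 11
i=2: 11 = 6 + 5 (b=6); 6→7: 7 + 5 = 12; 12−1 = 11
i=3: 11 = 7 + 4 (b=7); 7→8: 8 + 4 = 12; 12−1 = 11
i=4: 11 = 8 + 3 (b=8); 8→9: 9 + 3 = 12; 12−1 = 11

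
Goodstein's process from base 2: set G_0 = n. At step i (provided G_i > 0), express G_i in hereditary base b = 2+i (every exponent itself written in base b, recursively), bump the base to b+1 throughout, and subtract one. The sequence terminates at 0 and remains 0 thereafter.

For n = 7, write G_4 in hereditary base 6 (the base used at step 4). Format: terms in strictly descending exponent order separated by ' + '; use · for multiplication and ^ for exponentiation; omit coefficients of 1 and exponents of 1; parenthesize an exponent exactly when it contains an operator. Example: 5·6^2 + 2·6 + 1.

G_0=7  [base 2] 2^2 + 2 + 1  →[2↦3]→  3^3 + 3 + 1 = 31  −1 ⇒ G_1=30
G_1=30  [base 3] 3^3 + 3  →[3↦4]→  4^4 + 4 = 260  −1 ⇒ G_2=259
G_2=259  [base 4] 4^4 + 3  →[4↦5]→  5^5 + 3 = 3128  −1 ⇒ G_3=3127
G_3=3127  [base 5] 5^5 + 2  →[5↦6]→  6^6 + 2 = 46658  −1 ⇒ G_4=46657

6^6 + 1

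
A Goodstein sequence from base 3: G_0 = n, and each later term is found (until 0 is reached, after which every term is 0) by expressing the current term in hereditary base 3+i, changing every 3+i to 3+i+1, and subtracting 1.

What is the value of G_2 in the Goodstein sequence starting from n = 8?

10

G_0=8  [base 3] 2·3 + 2  →[3↦4]→  2·4 + 2 = 10  −1 ⇒ G_1=9
G_1=9  [base 4] 2·4 + 1  →[4↦5]→  2·5 + 1 = 11  −1 ⇒ G_2=10
G_2=10  [base 5] 2·5  →[5↦6]→  2·6 = 12  −1 ⇒ G_3=11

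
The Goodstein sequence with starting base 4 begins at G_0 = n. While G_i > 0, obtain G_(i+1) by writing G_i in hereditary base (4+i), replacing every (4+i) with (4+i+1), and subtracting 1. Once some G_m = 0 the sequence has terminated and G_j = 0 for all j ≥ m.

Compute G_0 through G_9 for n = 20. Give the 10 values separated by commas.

G_0 = 20. HB_4(20) = 4^2 + 4. Bump = 30. G_1 = 29.
G_1 = 29. HB_5(29) = 5^2 + 4. Bump = 40. G_2 = 39.
G_2 = 39. HB_6(39) = 6^2 + 3. Bump = 52. G_3 = 51.
G_3 = 51. HB_7(51) = 7^2 + 2. Bump = 66. G_4 = 65.
G_4 = 65. HB_8(65) = 8^2 + 1. Bump = 82. G_5 = 81.
G_5 = 81. HB_9(81) = 9^2. Bump = 100. G_6 = 99.
G_6 = 99. HB_10(99) = 9·10 + 9. Bump = 108. G_7 = 107.
G_7 = 107. HB_11(107) = 9·11 + 8. Bump = 116. G_8 = 115.
G_8 = 115. HB_12(115) = 9·12 + 7. Bump = 124. G_9 = 123.

20, 29, 39, 51, 65, 81, 99, 107, 115, 123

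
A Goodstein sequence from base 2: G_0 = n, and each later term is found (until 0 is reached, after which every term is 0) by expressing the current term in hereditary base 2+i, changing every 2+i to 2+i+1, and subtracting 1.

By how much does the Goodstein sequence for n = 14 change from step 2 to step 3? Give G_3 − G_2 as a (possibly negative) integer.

14 —HB2→ 2^(2 + 1) + 2^2 + 2 —bump→ 3^(3 + 1) + 3^3 + 3 = 111 —(−1)→ 110
110 —HB3→ 3^(3 + 1) + 3^3 + 2 —bump→ 4^(4 + 1) + 4^4 + 2 = 1282 —(−1)→ 1281
1281 —HB4→ 4^(4 + 1) + 4^4 + 1 —bump→ 5^(5 + 1) + 5^5 + 1 = 18751 —(−1)→ 18750

17469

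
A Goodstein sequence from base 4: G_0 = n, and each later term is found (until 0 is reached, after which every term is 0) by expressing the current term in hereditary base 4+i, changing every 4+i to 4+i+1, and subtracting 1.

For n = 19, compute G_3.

49

base 4: 19 = 4^2 + 3; at 5: 5^2 + 3 = 28; next = 27
base 5: 27 = 5^2 + 2; at 6: 6^2 + 2 = 38; next = 37
base 6: 37 = 6^2 + 1; at 7: 7^2 + 1 = 50; next = 49
base 7: 49 = 7^2; at 8: 8^2 = 64; next = 63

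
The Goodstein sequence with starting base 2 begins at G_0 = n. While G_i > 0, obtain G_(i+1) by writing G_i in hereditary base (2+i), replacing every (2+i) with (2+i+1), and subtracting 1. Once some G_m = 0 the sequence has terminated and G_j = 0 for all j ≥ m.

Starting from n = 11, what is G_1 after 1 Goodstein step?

84

base 2: 11 = 2^(2 + 1) + 2 + 1; at 3: 3^(3 + 1) + 3 + 1 = 85; next = 84
base 3: 84 = 3^(3 + 1) + 3; at 4: 4^(4 + 1) + 4 = 1028; next = 1027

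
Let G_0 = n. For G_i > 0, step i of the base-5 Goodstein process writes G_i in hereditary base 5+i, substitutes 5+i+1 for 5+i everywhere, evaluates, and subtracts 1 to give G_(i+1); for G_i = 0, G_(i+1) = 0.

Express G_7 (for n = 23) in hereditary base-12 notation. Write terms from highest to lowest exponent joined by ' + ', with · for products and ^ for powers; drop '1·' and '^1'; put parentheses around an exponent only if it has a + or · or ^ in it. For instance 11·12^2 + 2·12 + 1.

23 —HB5→ 4·5 + 3 —bump→ 4·6 + 3 = 27 —(−1)→ 26
26 —HB6→ 4·6 + 2 —bump→ 4·7 + 2 = 30 —(−1)→ 29
29 —HB7→ 4·7 + 1 —bump→ 4·8 + 1 = 33 —(−1)→ 32
32 —HB8→ 4·8 —bump→ 4·9 = 36 —(−1)→ 35
35 —HB9→ 3·9 + 8 —bump→ 3·10 + 8 = 38 —(−1)→ 37
37 —HB10→ 3·10 + 7 —bump→ 3·11 + 7 = 40 —(−1)→ 39
39 —HB11→ 3·11 + 6 —bump→ 3·12 + 6 = 42 —(−1)→ 41
41 —HB12→ 3·12 + 5 —bump→ 3·13 + 5 = 44 —(−1)→ 43

3·12 + 5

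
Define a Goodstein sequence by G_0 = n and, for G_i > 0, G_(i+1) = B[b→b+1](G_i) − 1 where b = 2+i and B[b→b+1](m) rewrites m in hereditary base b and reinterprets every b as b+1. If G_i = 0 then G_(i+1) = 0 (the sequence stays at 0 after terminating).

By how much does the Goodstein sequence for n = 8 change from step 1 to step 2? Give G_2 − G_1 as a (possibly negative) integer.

i=0: 8 = 2^(2 + 1) (b=2); 2→3: 3^(3 + 1) = 81; 81−1 = 80
i=1: 80 = 2·3^3 + 2·3^2 + 2·3 + 2 (b=3); 3→4: 2·4^4 + 2·4^2 + 2·4 + 2 = 554; 554−1 = 553

473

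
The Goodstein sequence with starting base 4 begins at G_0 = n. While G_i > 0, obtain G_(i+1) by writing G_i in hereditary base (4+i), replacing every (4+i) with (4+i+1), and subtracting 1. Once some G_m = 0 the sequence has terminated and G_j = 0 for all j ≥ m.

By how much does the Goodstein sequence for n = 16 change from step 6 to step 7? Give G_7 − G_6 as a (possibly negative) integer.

2

i=0: 16 = 4^2 (b=4); 4→5: 5^2 = 25; 25−1 = 24
i=1: 24 = 4·5 + 4 (b=5); 5→6: 4·6 + 4 = 28; 28−1 = 27
i=2: 27 = 4·6 + 3 (b=6); 6→7: 4·7 + 3 = 31; 31−1 = 30
i=3: 30 = 4·7 + 2 (b=7); 7→8: 4·8 + 2 = 34; 34−1 = 33
i=4: 33 = 4·8 + 1 (b=8); 8→9: 4·9 + 1 = 37; 37−1 = 36
i=5: 36 = 4·9 (b=9); 9→10: 4·10 = 40; 40−1 = 39
i=6: 39 = 3·10 + 9 (b=10); 10→11: 3·11 + 9 = 42; 42−1 = 41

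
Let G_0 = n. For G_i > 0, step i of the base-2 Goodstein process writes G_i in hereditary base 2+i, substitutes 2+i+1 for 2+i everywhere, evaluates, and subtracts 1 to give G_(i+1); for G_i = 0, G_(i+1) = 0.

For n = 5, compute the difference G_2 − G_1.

228

5 —HB2→ 2^2 + 1 —bump→ 3^3 + 1 = 28 —(−1)→ 27
27 —HB3→ 3^3 —bump→ 4^4 = 256 —(−1)→ 255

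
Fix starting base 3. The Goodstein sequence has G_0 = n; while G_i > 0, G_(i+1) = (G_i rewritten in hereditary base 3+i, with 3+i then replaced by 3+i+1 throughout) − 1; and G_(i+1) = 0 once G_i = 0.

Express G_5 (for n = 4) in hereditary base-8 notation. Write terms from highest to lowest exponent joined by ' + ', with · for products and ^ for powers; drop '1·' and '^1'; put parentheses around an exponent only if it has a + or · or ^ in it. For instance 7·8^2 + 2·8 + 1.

step 0: 4 = 3 + 1; sub 4 for 3: 4 + 1; = 5; G_1 = 5−1 = 4
step 1: 4 = 4; sub 5 for 4: 5; = 5; G_2 = 5−1 = 4
step 2: 4 = 4; sub 6 for 5: 4; = 4; G_3 = 4−1 = 3
step 3: 3 = 3; sub 7 for 6: 3; = 3; G_4 = 3−1 = 2
step 4: 2 = 2; sub 8 for 7: 2; = 2; G_5 = 2−1 = 1

1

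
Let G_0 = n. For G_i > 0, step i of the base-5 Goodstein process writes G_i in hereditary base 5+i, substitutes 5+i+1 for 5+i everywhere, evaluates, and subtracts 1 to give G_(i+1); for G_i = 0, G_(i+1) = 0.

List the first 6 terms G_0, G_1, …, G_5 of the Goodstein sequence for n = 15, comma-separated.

15, 17, 18, 19, 20, 21

step 0: 15 = 3·5; sub 6 for 5: 3·6; = 18; G_1 = 18−1 = 17
step 1: 17 = 2·6 + 5; sub 7 for 6: 2·7 + 5; = 19; G_2 = 19−1 = 18
step 2: 18 = 2·7 + 4; sub 8 for 7: 2·8 + 4; = 20; G_3 = 20−1 = 19
step 3: 19 = 2·8 + 3; sub 9 for 8: 2·9 + 3; = 21; G_4 = 21−1 = 20
step 4: 20 = 2·9 + 2; sub 10 for 9: 2·10 + 2; = 22; G_5 = 22−1 = 21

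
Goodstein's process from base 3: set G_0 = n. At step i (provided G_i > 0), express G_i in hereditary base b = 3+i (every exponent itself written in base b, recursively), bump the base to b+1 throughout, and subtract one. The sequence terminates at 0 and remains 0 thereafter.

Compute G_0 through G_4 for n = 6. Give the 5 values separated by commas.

6, 7, 7, 7, 7

i=0: 6 = 2·3 (b=3); 3→4: 2·4 = 8; 8−1 = 7
i=1: 7 = 4 + 3 (b=4); 4→5: 5 + 3 = 8; 8−1 = 7
i=2: 7 = 5 + 2 (b=5); 5→6: 6 + 2 = 8; 8−1 = 7
i=3: 7 = 6 + 1 (b=6); 6→7: 7 + 1 = 8; 8−1 = 7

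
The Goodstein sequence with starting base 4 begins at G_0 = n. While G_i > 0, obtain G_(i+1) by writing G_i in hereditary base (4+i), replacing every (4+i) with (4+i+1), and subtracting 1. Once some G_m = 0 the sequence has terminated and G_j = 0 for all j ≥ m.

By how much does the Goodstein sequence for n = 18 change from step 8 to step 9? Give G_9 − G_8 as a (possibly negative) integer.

G_0=18  [base 4] 4^2 + 2  →[4↦5]→  5^2 + 2 = 27  −1 ⇒ G_1=26
G_1=26  [base 5] 5^2 + 1  →[5↦6]→  6^2 + 1 = 37  −1 ⇒ G_2=36
G_2=36  [base 6] 6^2  →[6↦7]→  7^2 = 49  −1 ⇒ G_3=48
G_3=48  [base 7] 6·7 + 6  →[7↦8]→  6·8 + 6 = 54  −1 ⇒ G_4=53
G_4=53  [base 8] 6·8 + 5  →[8↦9]→  6·9 + 5 = 59  −1 ⇒ G_5=58
G_5=58  [base 9] 6·9 + 4  →[9↦10]→  6·10 + 4 = 64  −1 ⇒ G_6=63
G_6=63  [base 10] 6·10 + 3  →[10↦11]→  6·11 + 3 = 69  −1 ⇒ G_7=68
G_7=68  [base 11] 6·11 + 2  →[11↦12]→  6·12 + 2 = 74  −1 ⇒ G_8=73
G_8=73  [base 12] 6·12 + 1  →[12↦13]→  6·13 + 1 = 79  −1 ⇒ G_9=78

5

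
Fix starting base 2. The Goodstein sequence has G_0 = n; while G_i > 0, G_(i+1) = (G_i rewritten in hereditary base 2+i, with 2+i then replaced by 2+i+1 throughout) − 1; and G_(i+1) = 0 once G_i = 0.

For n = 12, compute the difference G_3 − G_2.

G_0 = 12. HB_2(12) = 2^(2 + 1) + 2^2. Bump = 108. G_1 = 107.
G_1 = 107. HB_3(107) = 3^(3 + 1) + 2·3^2 + 2·3 + 2. Bump = 1066. G_2 = 1065.
G_2 = 1065. HB_4(1065) = 4^(4 + 1) + 2·4^2 + 2·4 + 1. Bump = 15686. G_3 = 15685.

14620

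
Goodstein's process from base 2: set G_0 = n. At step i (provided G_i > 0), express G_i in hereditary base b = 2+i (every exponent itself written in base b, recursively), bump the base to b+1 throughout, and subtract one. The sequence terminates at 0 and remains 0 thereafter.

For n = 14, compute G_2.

1281

[0] 14 ≡ 2^(2 + 1) + 2^2 + 2 (base 2). Lift 3: 111. −1: 110.
[1] 110 ≡ 3^(3 + 1) + 3^3 + 2 (base 3). Lift 4: 1282. −1: 1281.
[2] 1281 ≡ 4^(4 + 1) + 4^4 + 1 (base 4). Lift 5: 18751. −1: 18750.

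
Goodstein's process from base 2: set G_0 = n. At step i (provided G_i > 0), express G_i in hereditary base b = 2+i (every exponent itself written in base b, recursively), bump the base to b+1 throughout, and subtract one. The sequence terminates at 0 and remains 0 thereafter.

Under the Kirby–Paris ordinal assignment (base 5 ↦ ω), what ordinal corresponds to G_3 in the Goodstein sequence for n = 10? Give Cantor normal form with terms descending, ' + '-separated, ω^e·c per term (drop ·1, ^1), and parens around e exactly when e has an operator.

ω^(ω + 1)

[0] 10 ≡ 2^(2 + 1) + 2 (base 2). Lift 3: 84. −1: 83.
[1] 83 ≡ 3^(3 + 1) + 2 (base 3). Lift 4: 1026. −1: 1025.
[2] 1025 ≡ 4^(4 + 1) + 1 (base 4). Lift 5: 15626. −1: 15625.
[3] 15625 ≡ 5^(5 + 1) (base 5). Lift 6: 279936. −1: 279935.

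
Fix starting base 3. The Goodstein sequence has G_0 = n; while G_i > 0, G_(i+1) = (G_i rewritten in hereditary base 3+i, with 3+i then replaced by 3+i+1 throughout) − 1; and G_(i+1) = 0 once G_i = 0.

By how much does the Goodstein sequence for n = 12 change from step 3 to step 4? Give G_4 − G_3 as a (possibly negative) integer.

12 —HB3→ 3^2 + 3 —bump→ 4^2 + 4 = 20 —(−1)→ 19
19 —HB4→ 4^2 + 3 —bump→ 5^2 + 3 = 28 —(−1)→ 27
27 —HB5→ 5^2 + 2 —bump→ 6^2 + 2 = 38 —(−1)→ 37
37 —HB6→ 6^2 + 1 —bump→ 7^2 + 1 = 50 —(−1)→ 49

12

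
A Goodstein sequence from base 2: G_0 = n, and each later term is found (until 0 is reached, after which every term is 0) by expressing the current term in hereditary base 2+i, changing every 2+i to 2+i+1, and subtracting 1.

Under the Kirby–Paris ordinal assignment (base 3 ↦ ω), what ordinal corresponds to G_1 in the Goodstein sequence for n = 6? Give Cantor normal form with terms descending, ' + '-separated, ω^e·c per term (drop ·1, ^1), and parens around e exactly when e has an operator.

ω^ω + 2

6 —HB2→ 2^2 + 2 —bump→ 3^3 + 3 = 30 —(−1)→ 29
29 —HB3→ 3^3 + 2 —bump→ 4^4 + 2 = 258 —(−1)→ 257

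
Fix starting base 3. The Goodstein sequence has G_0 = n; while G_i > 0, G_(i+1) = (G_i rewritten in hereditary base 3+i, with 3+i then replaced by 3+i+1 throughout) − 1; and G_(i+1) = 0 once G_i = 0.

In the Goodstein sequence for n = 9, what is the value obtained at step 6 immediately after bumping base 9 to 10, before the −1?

step 0: 9 = 3^2; sub 4 for 3: 4^2; = 16; G_1 = 16−1 = 15
step 1: 15 = 3·4 + 3; sub 5 for 4: 3·5 + 3; = 18; G_2 = 18−1 = 17
step 2: 17 = 3·5 + 2; sub 6 for 5: 3·6 + 2; = 20; G_3 = 20−1 = 19
step 3: 19 = 3·6 + 1; sub 7 for 6: 3·7 + 1; = 22; G_4 = 22−1 = 21
step 4: 21 = 3·7; sub 8 for 7: 3·8; = 24; G_5 = 24−1 = 23
step 5: 23 = 2·8 + 7; sub 9 for 8: 2·9 + 7; = 25; G_6 = 25−1 = 24
step 6: 24 = 2·9 + 6; sub 10 for 9: 2·10 + 6; = 26; G_7 = 26−1 = 25

26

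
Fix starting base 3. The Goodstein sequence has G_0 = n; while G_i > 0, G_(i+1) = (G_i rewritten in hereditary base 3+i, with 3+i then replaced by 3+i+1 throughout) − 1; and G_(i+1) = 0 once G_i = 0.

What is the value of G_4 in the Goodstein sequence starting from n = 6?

7

step 0: 6 = 2·3; sub 4 for 3: 2·4; = 8; G_1 = 8−1 = 7
step 1: 7 = 4 + 3; sub 5 for 4: 5 + 3; = 8; G_2 = 8−1 = 7
step 2: 7 = 5 + 2; sub 6 for 5: 6 + 2; = 8; G_3 = 8−1 = 7
step 3: 7 = 6 + 1; sub 7 for 6: 7 + 1; = 8; G_4 = 8−1 = 7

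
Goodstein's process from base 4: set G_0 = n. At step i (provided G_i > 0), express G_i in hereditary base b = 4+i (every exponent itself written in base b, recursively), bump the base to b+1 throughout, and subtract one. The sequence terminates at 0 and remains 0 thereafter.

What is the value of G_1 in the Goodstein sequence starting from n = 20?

i=0: 20 = 4^2 + 4 (b=4); 4→5: 5^2 + 5 = 30; 30−1 = 29
i=1: 29 = 5^2 + 4 (b=5); 5→6: 6^2 + 4 = 40; 40−1 = 39

29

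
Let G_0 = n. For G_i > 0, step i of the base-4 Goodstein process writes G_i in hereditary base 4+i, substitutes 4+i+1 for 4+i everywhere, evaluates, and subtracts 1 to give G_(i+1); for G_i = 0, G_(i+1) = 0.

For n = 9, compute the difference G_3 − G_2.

base 4: 9 = 2·4 + 1; at 5: 2·5 + 1 = 11; next = 10
base 5: 10 = 2·5; at 6: 2·6 = 12; next = 11
base 6: 11 = 6 + 5; at 7: 7 + 5 = 12; next = 11

0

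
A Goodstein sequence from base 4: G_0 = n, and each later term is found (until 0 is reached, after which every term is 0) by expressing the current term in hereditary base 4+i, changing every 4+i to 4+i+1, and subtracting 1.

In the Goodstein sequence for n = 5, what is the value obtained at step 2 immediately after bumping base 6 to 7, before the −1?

5

step 0: 5 = 4 + 1; sub 5 for 4: 5 + 1; = 6; G_1 = 6−1 = 5
step 1: 5 = 5; sub 6 for 5: 6; = 6; G_2 = 6−1 = 5
step 2: 5 = 5; sub 7 for 6: 5; = 5; G_3 = 5−1 = 4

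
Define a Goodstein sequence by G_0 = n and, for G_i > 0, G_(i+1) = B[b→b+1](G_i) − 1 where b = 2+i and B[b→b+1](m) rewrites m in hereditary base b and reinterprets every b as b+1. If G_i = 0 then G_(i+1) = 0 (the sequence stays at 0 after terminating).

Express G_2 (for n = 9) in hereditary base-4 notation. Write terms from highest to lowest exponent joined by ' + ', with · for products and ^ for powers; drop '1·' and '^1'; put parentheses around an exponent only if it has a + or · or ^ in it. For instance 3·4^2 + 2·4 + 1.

G_0=9  [base 2] 2^(2 + 1) + 1  →[2↦3]→  3^(3 + 1) + 1 = 82  −1 ⇒ G_1=81
G_1=81  [base 3] 3^(3 + 1)  →[3↦4]→  4^(4 + 1) = 1024  −1 ⇒ G_2=1023

3·4^4 + 3·4^3 + 3·4^2 + 3·4 + 3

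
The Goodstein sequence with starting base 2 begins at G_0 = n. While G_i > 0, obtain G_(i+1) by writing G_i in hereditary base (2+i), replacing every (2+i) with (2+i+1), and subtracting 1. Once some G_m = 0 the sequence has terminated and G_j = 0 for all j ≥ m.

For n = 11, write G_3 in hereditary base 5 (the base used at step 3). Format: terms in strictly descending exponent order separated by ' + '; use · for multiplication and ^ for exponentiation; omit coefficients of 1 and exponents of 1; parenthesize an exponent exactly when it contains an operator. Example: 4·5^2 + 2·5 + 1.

[0] 11 ≡ 2^(2 + 1) + 2 + 1 (base 2). Lift 3: 85. −1: 84.
[1] 84 ≡ 3^(3 + 1) + 3 (base 3). Lift 4: 1028. −1: 1027.
[2] 1027 ≡ 4^(4 + 1) + 3 (base 4). Lift 5: 15628. −1: 15627.
[3] 15627 ≡ 5^(5 + 1) + 2 (base 5). Lift 6: 279938. −1: 279937.

5^(5 + 1) + 2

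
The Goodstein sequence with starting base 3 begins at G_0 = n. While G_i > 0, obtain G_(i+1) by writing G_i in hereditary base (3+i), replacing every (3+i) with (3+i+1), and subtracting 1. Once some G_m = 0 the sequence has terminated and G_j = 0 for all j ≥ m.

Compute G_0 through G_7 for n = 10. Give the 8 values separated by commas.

10, 16, 24, 27, 30, 33, 36, 39

10 —HB3→ 3^2 + 1 —bump→ 4^2 + 1 = 17 —(−1)→ 16
16 —HB4→ 4^2 —bump→ 5^2 = 25 —(−1)→ 24
24 —HB5→ 4·5 + 4 —bump→ 4·6 + 4 = 28 —(−1)→ 27
27 —HB6→ 4·6 + 3 —bump→ 4·7 + 3 = 31 —(−1)→ 30
30 —HB7→ 4·7 + 2 —bump→ 4·8 + 2 = 34 —(−1)→ 33
33 —HB8→ 4·8 + 1 —bump→ 4·9 + 1 = 37 —(−1)→ 36
36 —HB9→ 4·9 —bump→ 4·10 = 40 —(−1)→ 39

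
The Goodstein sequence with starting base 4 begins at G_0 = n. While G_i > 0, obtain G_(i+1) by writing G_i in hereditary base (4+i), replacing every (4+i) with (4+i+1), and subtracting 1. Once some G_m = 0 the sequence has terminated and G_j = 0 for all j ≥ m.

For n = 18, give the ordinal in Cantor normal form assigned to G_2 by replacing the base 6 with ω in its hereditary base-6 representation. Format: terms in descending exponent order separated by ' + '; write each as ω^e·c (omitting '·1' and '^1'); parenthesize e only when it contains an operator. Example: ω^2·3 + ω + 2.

ω^2

i=0: 18 = 4^2 + 2 (b=4); 4→5: 5^2 + 2 = 27; 27−1 = 26
i=1: 26 = 5^2 + 1 (b=5); 5→6: 6^2 + 1 = 37; 37−1 = 36
i=2: 36 = 6^2 (b=6); 6→7: 7^2 = 49; 49−1 = 48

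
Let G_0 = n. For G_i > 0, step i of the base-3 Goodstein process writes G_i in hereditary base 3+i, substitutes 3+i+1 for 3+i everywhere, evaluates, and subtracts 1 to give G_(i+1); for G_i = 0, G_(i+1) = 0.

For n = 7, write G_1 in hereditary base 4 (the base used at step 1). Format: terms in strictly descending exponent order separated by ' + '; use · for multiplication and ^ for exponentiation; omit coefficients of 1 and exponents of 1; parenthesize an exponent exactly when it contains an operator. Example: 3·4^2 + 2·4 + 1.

(0) 7|_3 = 2·3 + 1 ↦ 2·4 + 1|_4 = 9 ⇒ 8
(1) 8|_4 = 2·4 ↦ 2·5|_5 = 10 ⇒ 9

2·4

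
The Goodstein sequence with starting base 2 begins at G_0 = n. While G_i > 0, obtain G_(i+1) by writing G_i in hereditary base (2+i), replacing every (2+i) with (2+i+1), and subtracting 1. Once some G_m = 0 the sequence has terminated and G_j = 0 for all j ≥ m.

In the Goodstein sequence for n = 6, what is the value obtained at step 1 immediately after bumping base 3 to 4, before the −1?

258

[0] 6 ≡ 2^2 + 2 (base 2). Lift 3: 30. −1: 29.
[1] 29 ≡ 3^3 + 2 (base 3). Lift 4: 258. −1: 257.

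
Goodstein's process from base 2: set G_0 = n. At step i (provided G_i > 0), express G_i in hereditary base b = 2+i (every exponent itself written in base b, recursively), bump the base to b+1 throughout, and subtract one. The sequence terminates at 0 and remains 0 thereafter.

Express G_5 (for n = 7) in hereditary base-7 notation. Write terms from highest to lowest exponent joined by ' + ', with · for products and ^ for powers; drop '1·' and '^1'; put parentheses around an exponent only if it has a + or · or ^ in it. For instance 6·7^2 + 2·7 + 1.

G_0 = 7. HB_2(7) = 2^2 + 2 + 1. Bump = 31. G_1 = 30.
G_1 = 30. HB_3(30) = 3^3 + 3. Bump = 260. G_2 = 259.
G_2 = 259. HB_4(259) = 4^4 + 3. Bump = 3128. G_3 = 3127.
G_3 = 3127. HB_5(3127) = 5^5 + 2. Bump = 46658. G_4 = 46657.
G_4 = 46657. HB_6(46657) = 6^6 + 1. Bump = 823544. G_5 = 823543.

7^7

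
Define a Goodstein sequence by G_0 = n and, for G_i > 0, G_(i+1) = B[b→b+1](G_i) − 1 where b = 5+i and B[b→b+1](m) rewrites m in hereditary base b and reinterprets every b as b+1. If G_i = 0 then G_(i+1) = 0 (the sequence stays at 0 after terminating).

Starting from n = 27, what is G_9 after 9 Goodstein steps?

G_0 = 27. HB_5(27) = 5^2 + 2. Bump = 38. G_1 = 37.
G_1 = 37. HB_6(37) = 6^2 + 1. Bump = 50. G_2 = 49.
G_2 = 49. HB_7(49) = 7^2. Bump = 64. G_3 = 63.
G_3 = 63. HB_8(63) = 7·8 + 7. Bump = 70. G_4 = 69.
G_4 = 69. HB_9(69) = 7·9 + 6. Bump = 76. G_5 = 75.
G_5 = 75. HB_10(75) = 7·10 + 5. Bump = 82. G_6 = 81.
G_6 = 81. HB_11(81) = 7·11 + 4. Bump = 88. G_7 = 87.
G_7 = 87. HB_12(87) = 7·12 + 3. Bump = 94. G_8 = 93.
G_8 = 93. HB_13(93) = 7·13 + 2. Bump = 100. G_9 = 99.

99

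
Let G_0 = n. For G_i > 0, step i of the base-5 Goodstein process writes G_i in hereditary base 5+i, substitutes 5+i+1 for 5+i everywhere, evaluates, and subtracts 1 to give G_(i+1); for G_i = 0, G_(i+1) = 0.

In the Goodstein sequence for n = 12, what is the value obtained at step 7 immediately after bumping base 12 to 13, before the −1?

base 5: 12 = 2·5 + 2; at 6: 2·6 + 2 = 14; next = 13
base 6: 13 = 2·6 + 1; at 7: 2·7 + 1 = 15; next = 14
base 7: 14 = 2·7; at 8: 2·8 = 16; next = 15
base 8: 15 = 8 + 7; at 9: 9 + 7 = 16; next = 15
base 9: 15 = 9 + 6; at 10: 10 + 6 = 16; next = 15
base 10: 15 = 10 + 5; at 11: 11 + 5 = 16; next = 15
base 11: 15 = 11 + 4; at 12: 12 + 4 = 16; next = 15

16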